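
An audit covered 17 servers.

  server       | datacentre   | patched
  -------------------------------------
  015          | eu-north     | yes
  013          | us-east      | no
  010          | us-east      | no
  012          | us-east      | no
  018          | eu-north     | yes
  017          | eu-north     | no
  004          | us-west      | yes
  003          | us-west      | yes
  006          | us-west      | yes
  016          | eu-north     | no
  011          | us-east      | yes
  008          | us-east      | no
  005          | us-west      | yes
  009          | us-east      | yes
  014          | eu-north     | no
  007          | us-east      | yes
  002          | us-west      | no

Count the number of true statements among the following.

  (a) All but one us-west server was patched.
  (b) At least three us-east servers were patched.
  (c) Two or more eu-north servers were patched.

3

(a) us-west: |A| = 5, |A ∩ B| = 4; needs |A ∖ B| = 1 — true.
(b) us-east: |A| = 7, |A ∩ B| = 3; needs |A ∩ B| ≥ 3 — true.
(c) eu-north: |A| = 5, |A ∩ B| = 2; needs |A ∩ B| ≥ 2 — true.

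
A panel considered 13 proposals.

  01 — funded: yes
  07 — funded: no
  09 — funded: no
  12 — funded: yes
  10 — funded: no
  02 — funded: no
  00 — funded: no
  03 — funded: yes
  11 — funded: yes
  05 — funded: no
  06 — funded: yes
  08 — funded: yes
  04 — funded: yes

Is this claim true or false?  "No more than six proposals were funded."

False

'No more than six proposals were funded' holds iff |A ∩ B| ≤ 6.
A (the restrictor) = {01, 07, 09, 12, 10, 02, 00, 03, 11, 05, 06, 08, 04}, |A| = 13.
A ∩ B = {01, 12, 03, 11, 06, 08, 04}, so |A ∩ B| = 7.
|A ∩ B| = 7, so the statement is false.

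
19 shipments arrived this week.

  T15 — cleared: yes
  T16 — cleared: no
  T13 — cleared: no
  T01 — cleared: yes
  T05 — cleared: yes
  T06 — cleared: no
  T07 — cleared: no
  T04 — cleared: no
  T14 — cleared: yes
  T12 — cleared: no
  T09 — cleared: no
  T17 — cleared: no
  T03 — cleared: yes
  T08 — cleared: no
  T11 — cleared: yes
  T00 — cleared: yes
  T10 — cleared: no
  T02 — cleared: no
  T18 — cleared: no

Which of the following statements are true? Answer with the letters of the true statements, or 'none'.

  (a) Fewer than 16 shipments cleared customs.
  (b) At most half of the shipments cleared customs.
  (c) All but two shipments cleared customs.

(a), (b)

|A| = 19, |A ∩ B| = 7, |A ∖ B| = 12.
(a) |A ∩ B| < 16: holds.
(b) |A ∩ B| ≤ |A ∖ B|: holds.
(c) |A ∖ B| = 2: fails.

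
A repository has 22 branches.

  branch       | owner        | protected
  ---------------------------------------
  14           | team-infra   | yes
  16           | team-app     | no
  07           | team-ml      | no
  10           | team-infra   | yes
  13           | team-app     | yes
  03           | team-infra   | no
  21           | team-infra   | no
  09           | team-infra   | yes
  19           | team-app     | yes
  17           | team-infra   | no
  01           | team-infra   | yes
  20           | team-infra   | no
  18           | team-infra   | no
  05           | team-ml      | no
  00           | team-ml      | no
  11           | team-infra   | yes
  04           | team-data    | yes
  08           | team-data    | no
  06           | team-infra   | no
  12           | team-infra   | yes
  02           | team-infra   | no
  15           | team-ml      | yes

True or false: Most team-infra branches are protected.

False

'Most team-infra branches are protected' holds iff |A ∩ B| > |A ∖ B|.
A (the restrictor) = {14, 10, 03, 21, 09, 17, 01, 20, 18, 11, 06, 12, 02}, |A| = 13.
A ∩ B = {14, 10, 09, 01, 11, 12}, so |A ∩ B| = 6.
A ∖ B = {03, 21, 17, 20, 18, 06, 02}, so |A ∖ B| = 7.
6 < 7, so the statement is false.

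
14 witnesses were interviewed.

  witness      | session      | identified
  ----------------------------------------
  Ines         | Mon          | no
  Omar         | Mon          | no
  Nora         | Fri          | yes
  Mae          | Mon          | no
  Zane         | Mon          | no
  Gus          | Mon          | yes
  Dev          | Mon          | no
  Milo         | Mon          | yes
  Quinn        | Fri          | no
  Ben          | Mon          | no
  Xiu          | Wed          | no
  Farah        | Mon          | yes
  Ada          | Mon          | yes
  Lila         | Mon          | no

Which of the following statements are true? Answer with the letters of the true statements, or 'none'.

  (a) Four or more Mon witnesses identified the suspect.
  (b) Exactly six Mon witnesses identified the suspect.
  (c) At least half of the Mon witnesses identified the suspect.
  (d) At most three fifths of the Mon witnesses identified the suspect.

(a), (d)

|A| = 11, |A ∩ B| = 4, |A ∖ B| = 7.
(a) |A ∩ B| ≥ 4: holds.
(b) |A ∩ B| = 6: fails.
(c) |A ∩ B| ≥ |A ∖ B|: fails.
(d) |A ∩ B| / |A| ≤ 3/5: holds.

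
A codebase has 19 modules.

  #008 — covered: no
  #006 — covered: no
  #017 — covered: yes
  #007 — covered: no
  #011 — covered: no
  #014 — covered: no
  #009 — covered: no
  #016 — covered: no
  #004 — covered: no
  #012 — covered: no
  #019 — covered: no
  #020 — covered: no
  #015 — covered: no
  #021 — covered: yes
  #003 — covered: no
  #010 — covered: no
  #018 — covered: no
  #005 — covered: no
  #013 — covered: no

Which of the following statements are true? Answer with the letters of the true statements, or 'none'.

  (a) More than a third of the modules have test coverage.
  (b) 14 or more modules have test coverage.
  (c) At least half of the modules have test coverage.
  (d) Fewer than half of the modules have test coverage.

(d)

|A| = 19, |A ∩ B| = 2, |A ∖ B| = 17.
(a) |A ∩ B| / |A| > 1/3: fails.
(b) |A ∩ B| ≥ 14: fails.
(c) |A ∩ B| ≥ |A ∖ B|: fails.
(d) |A ∩ B| < |A ∖ B|: holds.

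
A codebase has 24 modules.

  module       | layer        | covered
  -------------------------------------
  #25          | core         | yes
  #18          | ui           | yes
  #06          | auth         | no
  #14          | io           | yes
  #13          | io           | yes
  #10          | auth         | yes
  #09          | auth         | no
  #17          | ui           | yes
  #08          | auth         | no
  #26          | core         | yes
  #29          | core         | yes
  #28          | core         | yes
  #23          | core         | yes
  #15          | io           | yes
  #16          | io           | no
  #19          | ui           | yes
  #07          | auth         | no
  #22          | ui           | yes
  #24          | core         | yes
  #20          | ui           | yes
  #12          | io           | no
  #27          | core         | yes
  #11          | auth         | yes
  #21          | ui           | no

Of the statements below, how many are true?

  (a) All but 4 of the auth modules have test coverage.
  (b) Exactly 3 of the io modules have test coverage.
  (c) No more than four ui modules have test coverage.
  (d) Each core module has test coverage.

3

(a) auth: |A| = 6, |A ∩ B| = 2; needs |A ∖ B| = 4 — true.
(b) io: |A| = 5, |A ∩ B| = 3; needs |A ∩ B| = 3 — true.
(c) ui: |A| = 6, |A ∩ B| = 5; needs |A ∩ B| ≤ 4 — false.
(d) core: |A| = 7, |A ∩ B| = 7; needs A ⊆ B, i.e. every element of A is in B (|A ∖ B| = 0) — true.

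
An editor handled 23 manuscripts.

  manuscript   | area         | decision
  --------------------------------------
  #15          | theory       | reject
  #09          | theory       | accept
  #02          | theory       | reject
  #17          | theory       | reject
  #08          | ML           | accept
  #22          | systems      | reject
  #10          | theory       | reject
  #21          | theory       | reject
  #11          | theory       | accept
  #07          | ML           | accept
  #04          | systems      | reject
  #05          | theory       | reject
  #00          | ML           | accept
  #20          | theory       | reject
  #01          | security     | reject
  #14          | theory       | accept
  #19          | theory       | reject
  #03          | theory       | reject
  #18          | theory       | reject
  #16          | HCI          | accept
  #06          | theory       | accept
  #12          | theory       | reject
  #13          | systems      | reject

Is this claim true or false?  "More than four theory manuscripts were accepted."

False

Truth condition: |A ∩ B| > 4.
|A| = 15, |A ∩ B| = 4, |A ∖ B| = 11.
|A ∩ B| = 4, so the statement is false.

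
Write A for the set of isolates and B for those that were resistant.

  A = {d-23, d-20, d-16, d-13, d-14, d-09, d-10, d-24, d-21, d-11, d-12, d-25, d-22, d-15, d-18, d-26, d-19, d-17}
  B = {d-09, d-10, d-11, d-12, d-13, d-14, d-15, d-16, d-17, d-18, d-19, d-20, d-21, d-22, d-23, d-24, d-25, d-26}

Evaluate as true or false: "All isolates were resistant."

True

Truth condition: A ⊆ B, i.e. every element of A is in B (|A ∖ B| = 0).
|A| = 18, |A ∩ B| = 18, |A ∖ B| = 0.
So the statement is true.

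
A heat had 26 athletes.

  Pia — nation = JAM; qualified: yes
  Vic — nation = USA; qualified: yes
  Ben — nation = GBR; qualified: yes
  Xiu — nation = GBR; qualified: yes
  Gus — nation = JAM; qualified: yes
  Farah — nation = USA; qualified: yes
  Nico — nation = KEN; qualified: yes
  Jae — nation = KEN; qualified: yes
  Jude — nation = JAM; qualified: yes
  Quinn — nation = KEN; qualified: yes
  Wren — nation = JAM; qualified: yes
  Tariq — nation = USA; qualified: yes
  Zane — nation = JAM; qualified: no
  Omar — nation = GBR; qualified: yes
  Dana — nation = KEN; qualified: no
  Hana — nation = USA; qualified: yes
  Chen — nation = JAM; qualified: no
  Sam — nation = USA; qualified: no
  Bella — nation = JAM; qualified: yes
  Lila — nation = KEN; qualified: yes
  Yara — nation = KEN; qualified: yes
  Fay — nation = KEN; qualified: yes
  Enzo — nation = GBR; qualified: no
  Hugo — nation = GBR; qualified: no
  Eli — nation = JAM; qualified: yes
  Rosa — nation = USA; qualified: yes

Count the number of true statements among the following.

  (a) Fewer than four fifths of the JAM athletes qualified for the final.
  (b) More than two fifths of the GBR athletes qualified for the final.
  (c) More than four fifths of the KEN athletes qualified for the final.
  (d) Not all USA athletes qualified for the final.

4

(a) JAM: |A| = 8, |A ∩ B| = 6; needs |A ∩ B| / |A| < 4/5 — true.
(b) GBR: |A| = 5, |A ∩ B| = 3; needs |A ∩ B| / |A| > 2/5 — true.
(c) KEN: |A| = 7, |A ∩ B| = 6; needs |A ∩ B| / |A| > 4/5 — true.
(d) USA: |A| = 6, |A ∩ B| = 5; needs A ⊄ B (|A ∖ B| ≥ 1) — true.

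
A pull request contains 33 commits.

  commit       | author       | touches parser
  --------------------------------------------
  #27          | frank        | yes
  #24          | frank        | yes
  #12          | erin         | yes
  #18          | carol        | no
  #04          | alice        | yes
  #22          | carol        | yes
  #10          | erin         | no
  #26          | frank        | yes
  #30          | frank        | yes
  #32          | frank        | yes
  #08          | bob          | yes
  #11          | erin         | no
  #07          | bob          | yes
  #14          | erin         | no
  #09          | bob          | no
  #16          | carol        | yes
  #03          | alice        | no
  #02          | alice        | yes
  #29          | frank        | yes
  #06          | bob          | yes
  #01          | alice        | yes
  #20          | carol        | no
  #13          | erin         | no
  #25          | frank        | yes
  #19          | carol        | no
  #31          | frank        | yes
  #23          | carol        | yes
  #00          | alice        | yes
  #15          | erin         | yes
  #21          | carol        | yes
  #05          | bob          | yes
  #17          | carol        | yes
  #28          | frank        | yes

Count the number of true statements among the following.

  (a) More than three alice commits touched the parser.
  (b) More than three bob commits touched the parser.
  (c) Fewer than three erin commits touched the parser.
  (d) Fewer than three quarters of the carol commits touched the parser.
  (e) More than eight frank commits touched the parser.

(a) alice: |A| = 5, |A ∩ B| = 4; needs |A ∩ B| > 3 — true.
(b) bob: |A| = 5, |A ∩ B| = 4; needs |A ∩ B| > 3 — true.
(c) erin: |A| = 6, |A ∩ B| = 2; needs |A ∩ B| < 3 — true.
(d) carol: |A| = 8, |A ∩ B| = 5; needs |A ∩ B| / |A| < 3/4 — true.
(e) frank: |A| = 9, |A ∩ B| = 9; needs |A ∩ B| > 8 — true.

5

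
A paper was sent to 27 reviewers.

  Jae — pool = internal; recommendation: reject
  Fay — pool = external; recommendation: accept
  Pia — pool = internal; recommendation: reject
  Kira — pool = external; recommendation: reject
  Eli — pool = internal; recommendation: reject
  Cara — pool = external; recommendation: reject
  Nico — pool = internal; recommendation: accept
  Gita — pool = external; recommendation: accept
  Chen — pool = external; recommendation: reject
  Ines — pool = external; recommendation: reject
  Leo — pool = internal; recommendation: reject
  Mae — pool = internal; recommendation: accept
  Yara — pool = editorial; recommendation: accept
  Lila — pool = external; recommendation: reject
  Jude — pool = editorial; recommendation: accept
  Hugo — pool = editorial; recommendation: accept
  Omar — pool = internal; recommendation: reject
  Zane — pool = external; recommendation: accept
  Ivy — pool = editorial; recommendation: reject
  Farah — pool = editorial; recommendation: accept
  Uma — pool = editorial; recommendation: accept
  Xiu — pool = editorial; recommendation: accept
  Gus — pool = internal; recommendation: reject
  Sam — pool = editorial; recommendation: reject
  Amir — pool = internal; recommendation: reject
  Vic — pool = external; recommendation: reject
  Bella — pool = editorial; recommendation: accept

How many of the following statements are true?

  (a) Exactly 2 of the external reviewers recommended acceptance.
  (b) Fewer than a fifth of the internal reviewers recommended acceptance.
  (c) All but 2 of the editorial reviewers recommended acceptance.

(a) external: |A| = 9, |A ∩ B| = 3; needs |A ∩ B| = 2 — false.
(b) internal: |A| = 9, |A ∩ B| = 2; needs |A ∩ B| / |A| < 1/5 — false.
(c) editorial: |A| = 9, |A ∩ B| = 7; needs |A ∖ B| = 2 — true.

1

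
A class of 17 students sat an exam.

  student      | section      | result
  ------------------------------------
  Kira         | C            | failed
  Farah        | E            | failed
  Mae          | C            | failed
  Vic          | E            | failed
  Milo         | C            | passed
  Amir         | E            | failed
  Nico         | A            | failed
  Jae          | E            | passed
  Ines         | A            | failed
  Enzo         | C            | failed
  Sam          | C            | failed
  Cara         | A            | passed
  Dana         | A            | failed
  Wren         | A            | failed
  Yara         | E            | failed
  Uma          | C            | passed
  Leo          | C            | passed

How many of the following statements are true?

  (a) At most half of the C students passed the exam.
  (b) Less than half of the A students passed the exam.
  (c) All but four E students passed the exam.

(a) C: |A| = 7, |A ∩ B| = 3; needs |A ∩ B| ≤ |A ∖ B| — true.
(b) A: |A| = 5, |A ∩ B| = 1; needs |A ∩ B| < |A ∖ B| — true.
(c) E: |A| = 5, |A ∩ B| = 1; needs |A ∖ B| = 4 — true.

3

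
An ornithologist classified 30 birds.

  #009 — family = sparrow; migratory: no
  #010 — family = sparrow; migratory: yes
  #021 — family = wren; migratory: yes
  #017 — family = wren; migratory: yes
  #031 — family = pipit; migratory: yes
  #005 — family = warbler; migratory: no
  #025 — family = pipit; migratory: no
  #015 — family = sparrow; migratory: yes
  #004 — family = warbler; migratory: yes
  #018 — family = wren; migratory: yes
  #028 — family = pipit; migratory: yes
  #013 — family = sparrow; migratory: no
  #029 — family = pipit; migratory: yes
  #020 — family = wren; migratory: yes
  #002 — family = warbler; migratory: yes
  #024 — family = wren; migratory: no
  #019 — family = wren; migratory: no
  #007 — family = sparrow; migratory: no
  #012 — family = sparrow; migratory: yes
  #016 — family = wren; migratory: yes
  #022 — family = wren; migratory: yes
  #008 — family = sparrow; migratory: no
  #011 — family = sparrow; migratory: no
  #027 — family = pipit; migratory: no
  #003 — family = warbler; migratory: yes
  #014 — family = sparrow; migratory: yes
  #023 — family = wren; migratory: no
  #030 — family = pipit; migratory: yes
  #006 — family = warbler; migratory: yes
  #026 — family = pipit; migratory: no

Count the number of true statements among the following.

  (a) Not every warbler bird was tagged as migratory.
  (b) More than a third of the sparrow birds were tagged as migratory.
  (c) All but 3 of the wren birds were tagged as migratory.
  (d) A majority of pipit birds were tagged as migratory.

(a) warbler: |A| = 5, |A ∩ B| = 4; needs A ⊄ B (|A ∖ B| ≥ 1) — true.
(b) sparrow: |A| = 9, |A ∩ B| = 4; needs |A ∩ B| / |A| > 1/3 — true.
(c) wren: |A| = 9, |A ∩ B| = 6; needs |A ∖ B| = 3 — true.
(d) pipit: |A| = 7, |A ∩ B| = 4; needs |A ∩ B| > |A ∖ B| — true.

4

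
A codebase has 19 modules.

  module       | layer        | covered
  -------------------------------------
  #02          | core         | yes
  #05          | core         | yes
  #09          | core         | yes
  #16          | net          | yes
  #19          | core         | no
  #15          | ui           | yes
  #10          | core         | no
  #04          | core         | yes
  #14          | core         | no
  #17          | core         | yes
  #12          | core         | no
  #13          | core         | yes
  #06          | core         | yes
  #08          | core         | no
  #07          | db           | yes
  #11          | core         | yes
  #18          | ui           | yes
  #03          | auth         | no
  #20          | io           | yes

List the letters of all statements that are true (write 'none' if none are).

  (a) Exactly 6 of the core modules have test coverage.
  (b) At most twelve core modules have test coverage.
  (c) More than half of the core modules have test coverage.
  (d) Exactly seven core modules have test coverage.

(b), (c)

|A| = 13, |A ∩ B| = 8, |A ∖ B| = 5.
(a) |A ∩ B| = 6: fails.
(b) |A ∩ B| ≤ 12: holds.
(c) |A ∩ B| > |A ∖ B|: holds.
(d) |A ∩ B| = 7: fails.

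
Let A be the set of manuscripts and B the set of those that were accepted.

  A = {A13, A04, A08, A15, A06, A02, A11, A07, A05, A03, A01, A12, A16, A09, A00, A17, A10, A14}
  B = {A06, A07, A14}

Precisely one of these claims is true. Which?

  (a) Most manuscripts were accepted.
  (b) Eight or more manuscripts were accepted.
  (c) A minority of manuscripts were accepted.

|A| = 18, |A ∩ B| = 3, |A ∖ B| = 15.
(a) requires |A ∩ B| > |A ∖ B|: false.
(b) requires |A ∩ B| ≥ 8: false.
(c) requires |A ∩ B| < |A ∖ B|: true.

(c)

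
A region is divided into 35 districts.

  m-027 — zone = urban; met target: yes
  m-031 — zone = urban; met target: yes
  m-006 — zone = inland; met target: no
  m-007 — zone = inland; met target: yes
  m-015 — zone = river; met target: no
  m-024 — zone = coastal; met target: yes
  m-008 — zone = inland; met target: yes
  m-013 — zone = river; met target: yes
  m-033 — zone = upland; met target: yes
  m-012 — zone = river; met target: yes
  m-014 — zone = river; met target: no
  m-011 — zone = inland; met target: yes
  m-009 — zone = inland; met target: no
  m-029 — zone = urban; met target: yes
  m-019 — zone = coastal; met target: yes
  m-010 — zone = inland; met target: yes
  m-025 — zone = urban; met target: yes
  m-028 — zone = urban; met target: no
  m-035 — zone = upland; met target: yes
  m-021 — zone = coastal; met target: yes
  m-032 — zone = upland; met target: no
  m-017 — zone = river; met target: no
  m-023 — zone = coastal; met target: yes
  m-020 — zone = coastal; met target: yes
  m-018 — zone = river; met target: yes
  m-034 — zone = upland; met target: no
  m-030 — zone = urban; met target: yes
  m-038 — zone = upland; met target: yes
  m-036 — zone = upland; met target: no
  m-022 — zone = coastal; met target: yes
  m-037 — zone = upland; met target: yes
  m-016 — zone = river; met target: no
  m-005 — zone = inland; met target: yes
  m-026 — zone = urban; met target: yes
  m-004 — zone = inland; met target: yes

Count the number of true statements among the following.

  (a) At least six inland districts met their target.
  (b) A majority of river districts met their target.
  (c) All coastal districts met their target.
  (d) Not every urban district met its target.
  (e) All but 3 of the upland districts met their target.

4

(a) inland: |A| = 8, |A ∩ B| = 6; needs |A ∩ B| ≥ 6 — true.
(b) river: |A| = 7, |A ∩ B| = 3; needs |A ∩ B| > |A ∖ B| — false.
(c) coastal: |A| = 6, |A ∩ B| = 6; needs A ⊆ B, i.e. every element of A is in B (|A ∖ B| = 0) — true.
(d) urban: |A| = 7, |A ∩ B| = 6; needs A ⊄ B (|A ∖ B| ≥ 1) — true.
(e) upland: |A| = 7, |A ∩ B| = 4; needs |A ∖ B| = 3 — true.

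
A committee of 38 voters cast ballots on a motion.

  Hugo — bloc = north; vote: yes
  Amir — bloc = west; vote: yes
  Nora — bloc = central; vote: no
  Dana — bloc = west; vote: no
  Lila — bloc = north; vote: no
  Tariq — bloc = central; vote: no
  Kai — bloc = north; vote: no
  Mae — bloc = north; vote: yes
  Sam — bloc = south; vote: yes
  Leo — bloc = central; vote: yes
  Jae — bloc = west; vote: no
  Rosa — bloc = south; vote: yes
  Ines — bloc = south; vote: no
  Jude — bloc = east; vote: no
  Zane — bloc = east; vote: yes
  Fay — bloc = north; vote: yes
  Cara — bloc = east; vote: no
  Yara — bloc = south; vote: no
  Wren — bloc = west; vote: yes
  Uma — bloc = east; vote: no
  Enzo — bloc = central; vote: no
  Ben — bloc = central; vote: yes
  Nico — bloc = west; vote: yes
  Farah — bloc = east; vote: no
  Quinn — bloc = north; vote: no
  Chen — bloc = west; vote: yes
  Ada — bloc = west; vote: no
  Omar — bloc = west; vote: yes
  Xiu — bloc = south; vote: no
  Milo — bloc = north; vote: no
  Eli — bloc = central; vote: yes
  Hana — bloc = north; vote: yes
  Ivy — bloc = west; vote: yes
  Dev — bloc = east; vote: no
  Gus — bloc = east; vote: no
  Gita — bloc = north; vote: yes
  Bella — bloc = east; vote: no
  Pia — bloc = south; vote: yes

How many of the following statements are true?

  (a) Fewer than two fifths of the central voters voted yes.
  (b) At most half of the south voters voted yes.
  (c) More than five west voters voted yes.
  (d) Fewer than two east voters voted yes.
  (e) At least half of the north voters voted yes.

4

(a) central: |A| = 6, |A ∩ B| = 3; needs |A ∩ B| / |A| < 2/5 — false.
(b) south: |A| = 6, |A ∩ B| = 3; needs |A ∩ B| ≤ |A ∖ B| — true.
(c) west: |A| = 9, |A ∩ B| = 6; needs |A ∩ B| > 5 — true.
(d) east: |A| = 8, |A ∩ B| = 1; needs |A ∩ B| < 2 — true.
(e) north: |A| = 9, |A ∩ B| = 5; needs |A ∩ B| ≥ |A ∖ B| — true.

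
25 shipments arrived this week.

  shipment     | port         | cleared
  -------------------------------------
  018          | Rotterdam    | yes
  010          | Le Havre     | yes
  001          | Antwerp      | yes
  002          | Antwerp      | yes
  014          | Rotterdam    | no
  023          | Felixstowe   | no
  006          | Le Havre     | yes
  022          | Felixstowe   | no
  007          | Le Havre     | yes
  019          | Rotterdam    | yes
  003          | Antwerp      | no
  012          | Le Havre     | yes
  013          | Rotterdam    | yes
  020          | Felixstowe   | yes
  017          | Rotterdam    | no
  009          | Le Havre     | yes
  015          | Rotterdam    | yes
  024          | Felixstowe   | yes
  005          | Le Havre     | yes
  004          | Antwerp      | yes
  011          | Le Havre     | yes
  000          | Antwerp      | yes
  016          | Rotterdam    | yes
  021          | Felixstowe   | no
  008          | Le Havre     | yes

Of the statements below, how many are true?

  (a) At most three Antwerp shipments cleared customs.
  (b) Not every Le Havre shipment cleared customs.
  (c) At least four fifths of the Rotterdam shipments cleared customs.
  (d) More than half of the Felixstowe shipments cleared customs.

(a) Antwerp: |A| = 5, |A ∩ B| = 4; needs |A ∩ B| ≤ 3 — false.
(b) Le Havre: |A| = 8, |A ∩ B| = 8; needs A ⊄ B (|A ∖ B| ≥ 1) — false.
(c) Rotterdam: |A| = 7, |A ∩ B| = 5; needs |A ∩ B| / |A| ≥ 4/5 — false.
(d) Felixstowe: |A| = 5, |A ∩ B| = 2; needs |A ∩ B| > |A ∖ B| — false.

0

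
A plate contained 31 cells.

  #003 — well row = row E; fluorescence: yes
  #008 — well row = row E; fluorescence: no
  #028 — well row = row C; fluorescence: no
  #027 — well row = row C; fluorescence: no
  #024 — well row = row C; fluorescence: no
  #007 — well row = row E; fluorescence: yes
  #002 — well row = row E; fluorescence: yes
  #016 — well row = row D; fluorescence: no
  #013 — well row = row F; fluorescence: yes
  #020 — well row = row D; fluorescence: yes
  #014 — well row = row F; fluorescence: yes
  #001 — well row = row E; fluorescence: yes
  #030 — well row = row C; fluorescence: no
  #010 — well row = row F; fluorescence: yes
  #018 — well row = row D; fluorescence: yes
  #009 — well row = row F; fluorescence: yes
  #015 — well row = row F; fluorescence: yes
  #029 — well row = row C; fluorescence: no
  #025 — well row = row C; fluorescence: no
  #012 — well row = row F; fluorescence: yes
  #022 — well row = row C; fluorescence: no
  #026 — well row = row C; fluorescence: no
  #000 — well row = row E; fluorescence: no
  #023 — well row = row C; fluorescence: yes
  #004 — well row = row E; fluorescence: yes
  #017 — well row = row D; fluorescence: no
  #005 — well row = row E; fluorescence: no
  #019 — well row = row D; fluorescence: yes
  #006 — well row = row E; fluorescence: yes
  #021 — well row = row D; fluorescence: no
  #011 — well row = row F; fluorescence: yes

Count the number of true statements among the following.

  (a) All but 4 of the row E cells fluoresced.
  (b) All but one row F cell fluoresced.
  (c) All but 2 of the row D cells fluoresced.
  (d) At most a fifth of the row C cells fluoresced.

1

(a) row E: |A| = 9, |A ∩ B| = 6; needs |A ∖ B| = 4 — false.
(b) row F: |A| = 7, |A ∩ B| = 7; needs |A ∖ B| = 1 — false.
(c) row D: |A| = 6, |A ∩ B| = 3; needs |A ∖ B| = 2 — false.
(d) row C: |A| = 9, |A ∩ B| = 1; needs |A ∩ B| / |A| ≤ 1/5 — true.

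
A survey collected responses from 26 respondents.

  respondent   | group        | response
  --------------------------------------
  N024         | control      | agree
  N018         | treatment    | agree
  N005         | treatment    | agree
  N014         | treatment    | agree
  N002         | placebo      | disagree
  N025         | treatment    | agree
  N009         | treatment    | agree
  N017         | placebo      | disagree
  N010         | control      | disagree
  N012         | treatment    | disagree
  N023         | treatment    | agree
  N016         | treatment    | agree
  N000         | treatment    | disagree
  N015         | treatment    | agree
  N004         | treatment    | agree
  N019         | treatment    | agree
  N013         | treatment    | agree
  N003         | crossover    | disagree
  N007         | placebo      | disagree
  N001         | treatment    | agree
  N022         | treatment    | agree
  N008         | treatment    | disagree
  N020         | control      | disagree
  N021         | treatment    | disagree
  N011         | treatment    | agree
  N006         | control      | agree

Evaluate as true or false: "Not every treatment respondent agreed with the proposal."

True

'Not every treatment respondent agreed with the proposal' holds iff A ⊄ B (|A ∖ B| ≥ 1).
|A| = 18, |A ∩ B| = 14, |A ∖ B| = 4.
So the statement is true.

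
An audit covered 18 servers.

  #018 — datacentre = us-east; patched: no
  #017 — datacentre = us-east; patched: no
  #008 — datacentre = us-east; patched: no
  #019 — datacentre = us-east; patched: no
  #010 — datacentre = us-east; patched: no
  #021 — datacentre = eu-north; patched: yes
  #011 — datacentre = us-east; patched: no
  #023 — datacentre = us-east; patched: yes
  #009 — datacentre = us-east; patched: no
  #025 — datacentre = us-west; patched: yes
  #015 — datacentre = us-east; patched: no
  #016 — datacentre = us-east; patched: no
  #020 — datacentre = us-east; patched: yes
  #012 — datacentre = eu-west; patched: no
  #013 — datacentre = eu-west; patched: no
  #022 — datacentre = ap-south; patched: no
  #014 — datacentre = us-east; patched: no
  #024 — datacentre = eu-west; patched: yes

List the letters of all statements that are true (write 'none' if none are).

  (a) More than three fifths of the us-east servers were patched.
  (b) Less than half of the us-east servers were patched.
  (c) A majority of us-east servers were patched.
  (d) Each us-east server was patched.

(b)

|A| = 12, |A ∩ B| = 2, |A ∖ B| = 10.
(a) |A ∩ B| / |A| > 3/5: fails.
(b) |A ∩ B| < |A ∖ B|: holds.
(c) |A ∩ B| > |A ∖ B|: fails.
(d) A ⊆ B, i.e. every element of A is in B (|A ∖ B| = 0): fails.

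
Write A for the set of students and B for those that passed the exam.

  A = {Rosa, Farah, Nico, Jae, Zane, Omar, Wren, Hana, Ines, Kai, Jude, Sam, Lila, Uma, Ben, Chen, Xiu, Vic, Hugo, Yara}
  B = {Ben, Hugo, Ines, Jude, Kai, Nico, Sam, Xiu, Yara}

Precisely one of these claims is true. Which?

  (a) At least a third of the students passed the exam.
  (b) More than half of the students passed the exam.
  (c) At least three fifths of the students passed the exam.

(a)

|A| = 20, |A ∩ B| = 9, |A ∖ B| = 11.
(a) requires |A ∩ B| / |A| ≥ 1/3: true.
(b) requires |A ∩ B| > |A ∖ B|: false.
(c) requires |A ∩ B| / |A| ≥ 3/5: false.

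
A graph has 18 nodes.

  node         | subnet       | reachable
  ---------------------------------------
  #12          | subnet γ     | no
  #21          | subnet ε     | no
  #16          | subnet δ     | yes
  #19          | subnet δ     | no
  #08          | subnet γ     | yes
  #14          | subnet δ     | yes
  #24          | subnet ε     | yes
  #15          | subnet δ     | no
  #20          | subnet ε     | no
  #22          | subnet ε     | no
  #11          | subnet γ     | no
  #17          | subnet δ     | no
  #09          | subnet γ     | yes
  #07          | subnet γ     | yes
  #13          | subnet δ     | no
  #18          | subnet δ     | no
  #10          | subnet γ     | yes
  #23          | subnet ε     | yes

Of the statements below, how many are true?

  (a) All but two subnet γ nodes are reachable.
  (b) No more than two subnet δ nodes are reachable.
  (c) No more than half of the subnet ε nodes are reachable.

(a) subnet γ: |A| = 6, |A ∩ B| = 4; needs |A ∖ B| = 2 — true.
(b) subnet δ: |A| = 7, |A ∩ B| = 2; needs |A ∩ B| ≤ 2 — true.
(c) subnet ε: |A| = 5, |A ∩ B| = 2; needs |A ∩ B| ≤ |A ∖ B| — true.

3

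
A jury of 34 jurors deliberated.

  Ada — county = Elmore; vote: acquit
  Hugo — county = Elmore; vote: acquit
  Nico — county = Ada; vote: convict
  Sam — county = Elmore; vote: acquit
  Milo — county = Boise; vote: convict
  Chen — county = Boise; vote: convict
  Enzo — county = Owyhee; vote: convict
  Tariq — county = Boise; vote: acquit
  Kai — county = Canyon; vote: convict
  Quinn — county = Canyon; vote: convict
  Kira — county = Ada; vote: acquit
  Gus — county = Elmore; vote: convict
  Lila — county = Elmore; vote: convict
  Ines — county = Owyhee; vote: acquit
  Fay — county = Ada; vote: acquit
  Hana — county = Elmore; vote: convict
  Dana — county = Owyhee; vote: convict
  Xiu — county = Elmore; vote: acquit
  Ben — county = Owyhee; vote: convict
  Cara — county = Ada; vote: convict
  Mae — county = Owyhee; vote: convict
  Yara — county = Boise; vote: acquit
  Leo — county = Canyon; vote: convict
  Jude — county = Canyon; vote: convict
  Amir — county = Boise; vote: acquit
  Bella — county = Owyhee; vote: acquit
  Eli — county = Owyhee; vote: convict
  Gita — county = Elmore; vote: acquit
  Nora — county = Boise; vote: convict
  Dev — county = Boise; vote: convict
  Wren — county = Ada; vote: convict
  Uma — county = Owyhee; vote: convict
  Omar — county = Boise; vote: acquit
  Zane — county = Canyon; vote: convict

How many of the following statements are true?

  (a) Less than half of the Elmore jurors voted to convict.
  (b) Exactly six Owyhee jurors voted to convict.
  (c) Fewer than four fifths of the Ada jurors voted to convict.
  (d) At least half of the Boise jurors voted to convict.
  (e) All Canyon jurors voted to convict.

(a) Elmore: |A| = 8, |A ∩ B| = 3; needs |A ∩ B| < |A ∖ B| — true.
(b) Owyhee: |A| = 8, |A ∩ B| = 6; needs |A ∩ B| = 6 — true.
(c) Ada: |A| = 5, |A ∩ B| = 3; needs |A ∩ B| / |A| < 4/5 — true.
(d) Boise: |A| = 8, |A ∩ B| = 4; needs |A ∩ B| ≥ |A ∖ B| — true.
(e) Canyon: |A| = 5, |A ∩ B| = 5; needs A ⊆ B, i.e. every element of A is in B (|A ∖ B| = 0) — true.

5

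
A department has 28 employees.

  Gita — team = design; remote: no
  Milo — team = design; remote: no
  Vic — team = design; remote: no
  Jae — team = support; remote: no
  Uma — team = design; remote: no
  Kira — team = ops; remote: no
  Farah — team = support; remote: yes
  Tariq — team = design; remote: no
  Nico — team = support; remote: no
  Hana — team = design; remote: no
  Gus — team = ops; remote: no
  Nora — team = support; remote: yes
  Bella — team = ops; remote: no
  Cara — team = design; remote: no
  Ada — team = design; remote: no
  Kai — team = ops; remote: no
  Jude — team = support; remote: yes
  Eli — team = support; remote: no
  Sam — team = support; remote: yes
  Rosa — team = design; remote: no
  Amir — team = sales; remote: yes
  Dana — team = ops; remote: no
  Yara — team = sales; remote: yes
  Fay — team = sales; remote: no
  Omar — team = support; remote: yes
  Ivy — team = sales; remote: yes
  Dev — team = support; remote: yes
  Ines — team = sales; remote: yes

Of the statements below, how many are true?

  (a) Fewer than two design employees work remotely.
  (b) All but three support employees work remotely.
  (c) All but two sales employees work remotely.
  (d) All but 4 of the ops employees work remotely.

2

(a) design: |A| = 9, |A ∩ B| = 0; needs |A ∩ B| < 2 — true.
(b) support: |A| = 9, |A ∩ B| = 6; needs |A ∖ B| = 3 — true.
(c) sales: |A| = 5, |A ∩ B| = 4; needs |A ∖ B| = 2 — false.
(d) ops: |A| = 5, |A ∩ B| = 0; needs |A ∖ B| = 4 — false.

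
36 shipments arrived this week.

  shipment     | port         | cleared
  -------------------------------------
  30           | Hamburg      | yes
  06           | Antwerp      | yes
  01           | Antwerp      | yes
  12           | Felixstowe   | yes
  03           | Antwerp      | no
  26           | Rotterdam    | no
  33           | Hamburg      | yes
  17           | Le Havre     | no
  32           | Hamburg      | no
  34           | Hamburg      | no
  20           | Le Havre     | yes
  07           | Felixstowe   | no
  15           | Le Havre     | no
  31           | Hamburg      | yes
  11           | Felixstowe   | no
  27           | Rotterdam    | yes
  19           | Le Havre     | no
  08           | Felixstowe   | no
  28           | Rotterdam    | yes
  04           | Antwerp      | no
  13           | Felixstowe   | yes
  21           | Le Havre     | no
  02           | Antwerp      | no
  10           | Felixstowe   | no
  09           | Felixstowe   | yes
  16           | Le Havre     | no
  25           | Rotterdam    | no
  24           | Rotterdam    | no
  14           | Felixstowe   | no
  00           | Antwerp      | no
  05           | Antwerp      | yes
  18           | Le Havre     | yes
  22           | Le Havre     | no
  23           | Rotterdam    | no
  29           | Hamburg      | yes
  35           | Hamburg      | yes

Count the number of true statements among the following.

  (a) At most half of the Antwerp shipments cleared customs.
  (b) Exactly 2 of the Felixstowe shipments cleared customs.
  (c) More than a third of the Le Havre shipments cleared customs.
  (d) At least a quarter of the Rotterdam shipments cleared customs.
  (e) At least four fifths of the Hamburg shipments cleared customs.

(a) Antwerp: |A| = 7, |A ∩ B| = 3; needs |A ∩ B| ≤ |A ∖ B| — true.
(b) Felixstowe: |A| = 8, |A ∩ B| = 3; needs |A ∩ B| = 2 — false.
(c) Le Havre: |A| = 8, |A ∩ B| = 2; needs |A ∩ B| / |A| > 1/3 — false.
(d) Rotterdam: |A| = 6, |A ∩ B| = 2; needs |A ∩ B| / |A| ≥ 1/4 — true.
(e) Hamburg: |A| = 7, |A ∩ B| = 5; needs |A ∩ B| / |A| ≥ 4/5 — false.

2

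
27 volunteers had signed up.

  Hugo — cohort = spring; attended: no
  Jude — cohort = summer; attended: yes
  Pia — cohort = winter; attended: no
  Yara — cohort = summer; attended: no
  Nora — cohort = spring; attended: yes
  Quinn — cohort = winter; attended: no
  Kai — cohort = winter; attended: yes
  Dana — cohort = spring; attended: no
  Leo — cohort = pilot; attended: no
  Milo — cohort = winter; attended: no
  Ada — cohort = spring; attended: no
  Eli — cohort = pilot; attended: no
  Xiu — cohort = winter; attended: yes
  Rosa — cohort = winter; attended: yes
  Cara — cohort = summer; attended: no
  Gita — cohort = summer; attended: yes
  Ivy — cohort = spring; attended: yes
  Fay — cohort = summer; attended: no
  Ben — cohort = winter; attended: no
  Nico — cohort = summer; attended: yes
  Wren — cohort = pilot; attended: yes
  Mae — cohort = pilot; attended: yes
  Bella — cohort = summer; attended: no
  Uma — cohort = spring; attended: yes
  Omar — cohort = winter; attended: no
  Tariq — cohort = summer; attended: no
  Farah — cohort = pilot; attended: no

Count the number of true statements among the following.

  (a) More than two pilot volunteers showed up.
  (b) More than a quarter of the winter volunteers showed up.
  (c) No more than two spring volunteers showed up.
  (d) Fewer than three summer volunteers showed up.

1

(a) pilot: |A| = 5, |A ∩ B| = 2; needs |A ∩ B| > 2 — false.
(b) winter: |A| = 8, |A ∩ B| = 3; needs |A ∩ B| / |A| > 1/4 — true.
(c) spring: |A| = 6, |A ∩ B| = 3; needs |A ∩ B| ≤ 2 — false.
(d) summer: |A| = 8, |A ∩ B| = 3; needs |A ∩ B| < 3 — false.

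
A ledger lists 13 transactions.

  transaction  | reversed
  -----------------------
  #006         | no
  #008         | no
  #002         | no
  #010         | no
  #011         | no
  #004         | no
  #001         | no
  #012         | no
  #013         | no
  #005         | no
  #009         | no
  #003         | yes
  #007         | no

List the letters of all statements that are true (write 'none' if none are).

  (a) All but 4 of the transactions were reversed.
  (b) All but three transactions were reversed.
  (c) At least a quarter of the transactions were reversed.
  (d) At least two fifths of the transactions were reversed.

none

|A| = 13, |A ∩ B| = 1, |A ∖ B| = 12.
(a) |A ∖ B| = 4: fails.
(b) |A ∖ B| = 3: fails.
(c) |A ∩ B| / |A| ≥ 1/4: fails.
(d) |A ∩ B| / |A| ≥ 2/5: fails.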